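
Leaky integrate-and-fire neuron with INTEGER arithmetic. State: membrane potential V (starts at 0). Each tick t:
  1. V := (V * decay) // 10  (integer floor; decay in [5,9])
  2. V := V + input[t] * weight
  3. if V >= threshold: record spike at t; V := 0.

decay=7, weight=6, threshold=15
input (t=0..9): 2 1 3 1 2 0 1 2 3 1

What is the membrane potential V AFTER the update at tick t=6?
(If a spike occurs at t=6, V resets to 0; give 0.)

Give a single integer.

Answer: 6

Derivation:
t=0: input=2 -> V=12
t=1: input=1 -> V=14
t=2: input=3 -> V=0 FIRE
t=3: input=1 -> V=6
t=4: input=2 -> V=0 FIRE
t=5: input=0 -> V=0
t=6: input=1 -> V=6
t=7: input=2 -> V=0 FIRE
t=8: input=3 -> V=0 FIRE
t=9: input=1 -> V=6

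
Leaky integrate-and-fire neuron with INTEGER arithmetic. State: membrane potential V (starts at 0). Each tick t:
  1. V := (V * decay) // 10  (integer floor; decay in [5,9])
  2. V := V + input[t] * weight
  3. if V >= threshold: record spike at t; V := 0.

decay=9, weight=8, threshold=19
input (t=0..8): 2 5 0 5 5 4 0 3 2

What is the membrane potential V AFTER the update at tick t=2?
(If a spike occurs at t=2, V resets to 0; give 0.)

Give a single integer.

t=0: input=2 -> V=16
t=1: input=5 -> V=0 FIRE
t=2: input=0 -> V=0
t=3: input=5 -> V=0 FIRE
t=4: input=5 -> V=0 FIRE
t=5: input=4 -> V=0 FIRE
t=6: input=0 -> V=0
t=7: input=3 -> V=0 FIRE
t=8: input=2 -> V=16

Answer: 0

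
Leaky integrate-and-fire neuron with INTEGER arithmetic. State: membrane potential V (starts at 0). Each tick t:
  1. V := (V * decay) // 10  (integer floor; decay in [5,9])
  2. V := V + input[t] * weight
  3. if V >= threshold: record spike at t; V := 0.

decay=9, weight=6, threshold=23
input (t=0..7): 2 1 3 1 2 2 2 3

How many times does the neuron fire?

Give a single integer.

Answer: 3

Derivation:
t=0: input=2 -> V=12
t=1: input=1 -> V=16
t=2: input=3 -> V=0 FIRE
t=3: input=1 -> V=6
t=4: input=2 -> V=17
t=5: input=2 -> V=0 FIRE
t=6: input=2 -> V=12
t=7: input=3 -> V=0 FIRE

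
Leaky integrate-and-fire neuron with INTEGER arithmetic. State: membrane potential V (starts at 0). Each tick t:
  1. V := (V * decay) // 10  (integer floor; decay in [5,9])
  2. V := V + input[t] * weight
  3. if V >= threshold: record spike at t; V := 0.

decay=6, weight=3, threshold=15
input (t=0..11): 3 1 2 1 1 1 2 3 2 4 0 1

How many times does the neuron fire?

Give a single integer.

t=0: input=3 -> V=9
t=1: input=1 -> V=8
t=2: input=2 -> V=10
t=3: input=1 -> V=9
t=4: input=1 -> V=8
t=5: input=1 -> V=7
t=6: input=2 -> V=10
t=7: input=3 -> V=0 FIRE
t=8: input=2 -> V=6
t=9: input=4 -> V=0 FIRE
t=10: input=0 -> V=0
t=11: input=1 -> V=3

Answer: 2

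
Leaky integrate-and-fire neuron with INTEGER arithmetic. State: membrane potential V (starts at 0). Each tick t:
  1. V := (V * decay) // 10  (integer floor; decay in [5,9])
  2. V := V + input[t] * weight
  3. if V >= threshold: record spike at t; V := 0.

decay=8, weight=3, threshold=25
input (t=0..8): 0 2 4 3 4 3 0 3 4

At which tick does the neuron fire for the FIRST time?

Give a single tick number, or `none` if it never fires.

t=0: input=0 -> V=0
t=1: input=2 -> V=6
t=2: input=4 -> V=16
t=3: input=3 -> V=21
t=4: input=4 -> V=0 FIRE
t=5: input=3 -> V=9
t=6: input=0 -> V=7
t=7: input=3 -> V=14
t=8: input=4 -> V=23

Answer: 4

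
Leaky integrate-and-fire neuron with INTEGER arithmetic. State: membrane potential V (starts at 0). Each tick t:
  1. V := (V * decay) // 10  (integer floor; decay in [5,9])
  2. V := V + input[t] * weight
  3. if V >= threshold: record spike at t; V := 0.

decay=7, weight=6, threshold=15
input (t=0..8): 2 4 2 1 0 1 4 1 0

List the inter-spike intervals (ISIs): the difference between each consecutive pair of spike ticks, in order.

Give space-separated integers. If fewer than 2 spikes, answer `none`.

t=0: input=2 -> V=12
t=1: input=4 -> V=0 FIRE
t=2: input=2 -> V=12
t=3: input=1 -> V=14
t=4: input=0 -> V=9
t=5: input=1 -> V=12
t=6: input=4 -> V=0 FIRE
t=7: input=1 -> V=6
t=8: input=0 -> V=4

Answer: 5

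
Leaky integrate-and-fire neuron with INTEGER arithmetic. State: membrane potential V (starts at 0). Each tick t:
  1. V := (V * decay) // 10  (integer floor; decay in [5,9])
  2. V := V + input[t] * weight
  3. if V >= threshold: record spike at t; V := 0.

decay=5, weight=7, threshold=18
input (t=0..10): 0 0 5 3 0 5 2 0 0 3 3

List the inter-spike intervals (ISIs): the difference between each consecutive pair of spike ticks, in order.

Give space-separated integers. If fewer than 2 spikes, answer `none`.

t=0: input=0 -> V=0
t=1: input=0 -> V=0
t=2: input=5 -> V=0 FIRE
t=3: input=3 -> V=0 FIRE
t=4: input=0 -> V=0
t=5: input=5 -> V=0 FIRE
t=6: input=2 -> V=14
t=7: input=0 -> V=7
t=8: input=0 -> V=3
t=9: input=3 -> V=0 FIRE
t=10: input=3 -> V=0 FIRE

Answer: 1 2 4 1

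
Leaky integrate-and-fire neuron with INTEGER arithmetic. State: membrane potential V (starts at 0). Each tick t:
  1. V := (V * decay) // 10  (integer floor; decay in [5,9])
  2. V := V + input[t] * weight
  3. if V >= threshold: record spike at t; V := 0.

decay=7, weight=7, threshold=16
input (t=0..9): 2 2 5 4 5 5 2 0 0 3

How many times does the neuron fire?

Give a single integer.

t=0: input=2 -> V=14
t=1: input=2 -> V=0 FIRE
t=2: input=5 -> V=0 FIRE
t=3: input=4 -> V=0 FIRE
t=4: input=5 -> V=0 FIRE
t=5: input=5 -> V=0 FIRE
t=6: input=2 -> V=14
t=7: input=0 -> V=9
t=8: input=0 -> V=6
t=9: input=3 -> V=0 FIRE

Answer: 6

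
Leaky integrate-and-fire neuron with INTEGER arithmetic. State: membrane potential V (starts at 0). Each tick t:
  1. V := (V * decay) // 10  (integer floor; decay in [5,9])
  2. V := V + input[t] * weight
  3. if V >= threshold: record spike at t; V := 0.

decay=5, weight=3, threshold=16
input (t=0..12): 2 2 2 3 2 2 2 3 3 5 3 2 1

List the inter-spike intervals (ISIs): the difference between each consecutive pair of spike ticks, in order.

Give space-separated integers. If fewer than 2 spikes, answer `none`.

t=0: input=2 -> V=6
t=1: input=2 -> V=9
t=2: input=2 -> V=10
t=3: input=3 -> V=14
t=4: input=2 -> V=13
t=5: input=2 -> V=12
t=6: input=2 -> V=12
t=7: input=3 -> V=15
t=8: input=3 -> V=0 FIRE
t=9: input=5 -> V=15
t=10: input=3 -> V=0 FIRE
t=11: input=2 -> V=6
t=12: input=1 -> V=6

Answer: 2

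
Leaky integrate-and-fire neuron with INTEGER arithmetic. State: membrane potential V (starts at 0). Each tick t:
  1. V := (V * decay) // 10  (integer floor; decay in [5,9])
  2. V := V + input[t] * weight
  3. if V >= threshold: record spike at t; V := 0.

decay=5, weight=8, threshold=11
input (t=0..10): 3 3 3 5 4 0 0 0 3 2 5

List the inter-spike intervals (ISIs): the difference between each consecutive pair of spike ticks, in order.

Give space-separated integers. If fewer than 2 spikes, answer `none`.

t=0: input=3 -> V=0 FIRE
t=1: input=3 -> V=0 FIRE
t=2: input=3 -> V=0 FIRE
t=3: input=5 -> V=0 FIRE
t=4: input=4 -> V=0 FIRE
t=5: input=0 -> V=0
t=6: input=0 -> V=0
t=7: input=0 -> V=0
t=8: input=3 -> V=0 FIRE
t=9: input=2 -> V=0 FIRE
t=10: input=5 -> V=0 FIRE

Answer: 1 1 1 1 4 1 1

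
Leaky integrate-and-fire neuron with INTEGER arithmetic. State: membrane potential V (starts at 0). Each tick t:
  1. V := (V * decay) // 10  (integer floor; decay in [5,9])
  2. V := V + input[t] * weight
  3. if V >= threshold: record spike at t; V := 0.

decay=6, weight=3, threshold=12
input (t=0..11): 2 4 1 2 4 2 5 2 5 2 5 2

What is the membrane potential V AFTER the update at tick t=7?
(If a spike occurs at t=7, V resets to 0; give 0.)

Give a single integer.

Answer: 6

Derivation:
t=0: input=2 -> V=6
t=1: input=4 -> V=0 FIRE
t=2: input=1 -> V=3
t=3: input=2 -> V=7
t=4: input=4 -> V=0 FIRE
t=5: input=2 -> V=6
t=6: input=5 -> V=0 FIRE
t=7: input=2 -> V=6
t=8: input=5 -> V=0 FIRE
t=9: input=2 -> V=6
t=10: input=5 -> V=0 FIRE
t=11: input=2 -> V=6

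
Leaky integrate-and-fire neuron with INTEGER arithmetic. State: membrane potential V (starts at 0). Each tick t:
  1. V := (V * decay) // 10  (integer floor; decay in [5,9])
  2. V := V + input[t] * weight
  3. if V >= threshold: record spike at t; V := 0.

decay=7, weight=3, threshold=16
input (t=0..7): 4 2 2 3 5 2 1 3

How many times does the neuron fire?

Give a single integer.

t=0: input=4 -> V=12
t=1: input=2 -> V=14
t=2: input=2 -> V=15
t=3: input=3 -> V=0 FIRE
t=4: input=5 -> V=15
t=5: input=2 -> V=0 FIRE
t=6: input=1 -> V=3
t=7: input=3 -> V=11

Answer: 2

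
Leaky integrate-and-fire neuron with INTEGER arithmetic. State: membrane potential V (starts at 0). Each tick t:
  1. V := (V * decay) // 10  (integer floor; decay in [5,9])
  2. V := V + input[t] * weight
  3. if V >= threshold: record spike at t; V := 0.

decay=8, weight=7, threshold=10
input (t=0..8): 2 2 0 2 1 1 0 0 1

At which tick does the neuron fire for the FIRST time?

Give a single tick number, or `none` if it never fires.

t=0: input=2 -> V=0 FIRE
t=1: input=2 -> V=0 FIRE
t=2: input=0 -> V=0
t=3: input=2 -> V=0 FIRE
t=4: input=1 -> V=7
t=5: input=1 -> V=0 FIRE
t=6: input=0 -> V=0
t=7: input=0 -> V=0
t=8: input=1 -> V=7

Answer: 0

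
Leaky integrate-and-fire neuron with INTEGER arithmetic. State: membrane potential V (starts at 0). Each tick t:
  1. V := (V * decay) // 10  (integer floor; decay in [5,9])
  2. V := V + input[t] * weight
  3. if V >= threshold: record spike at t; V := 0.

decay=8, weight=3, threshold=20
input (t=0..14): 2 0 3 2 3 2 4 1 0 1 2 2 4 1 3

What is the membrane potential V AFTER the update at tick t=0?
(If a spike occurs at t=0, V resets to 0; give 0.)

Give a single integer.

Answer: 6

Derivation:
t=0: input=2 -> V=6
t=1: input=0 -> V=4
t=2: input=3 -> V=12
t=3: input=2 -> V=15
t=4: input=3 -> V=0 FIRE
t=5: input=2 -> V=6
t=6: input=4 -> V=16
t=7: input=1 -> V=15
t=8: input=0 -> V=12
t=9: input=1 -> V=12
t=10: input=2 -> V=15
t=11: input=2 -> V=18
t=12: input=4 -> V=0 FIRE
t=13: input=1 -> V=3
t=14: input=3 -> V=11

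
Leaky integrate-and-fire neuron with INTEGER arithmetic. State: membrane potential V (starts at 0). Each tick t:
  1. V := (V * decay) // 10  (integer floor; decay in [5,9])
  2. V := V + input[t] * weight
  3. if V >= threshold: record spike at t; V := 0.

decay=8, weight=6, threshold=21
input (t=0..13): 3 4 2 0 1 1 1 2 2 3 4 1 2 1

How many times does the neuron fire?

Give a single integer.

Answer: 4

Derivation:
t=0: input=3 -> V=18
t=1: input=4 -> V=0 FIRE
t=2: input=2 -> V=12
t=3: input=0 -> V=9
t=4: input=1 -> V=13
t=5: input=1 -> V=16
t=6: input=1 -> V=18
t=7: input=2 -> V=0 FIRE
t=8: input=2 -> V=12
t=9: input=3 -> V=0 FIRE
t=10: input=4 -> V=0 FIRE
t=11: input=1 -> V=6
t=12: input=2 -> V=16
t=13: input=1 -> V=18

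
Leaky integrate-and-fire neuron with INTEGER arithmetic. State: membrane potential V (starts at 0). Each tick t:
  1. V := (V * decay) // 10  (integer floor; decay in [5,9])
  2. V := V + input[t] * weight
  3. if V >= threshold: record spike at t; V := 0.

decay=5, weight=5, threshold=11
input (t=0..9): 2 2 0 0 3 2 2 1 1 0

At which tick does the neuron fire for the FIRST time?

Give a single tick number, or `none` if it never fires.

Answer: 1

Derivation:
t=0: input=2 -> V=10
t=1: input=2 -> V=0 FIRE
t=2: input=0 -> V=0
t=3: input=0 -> V=0
t=4: input=3 -> V=0 FIRE
t=5: input=2 -> V=10
t=6: input=2 -> V=0 FIRE
t=7: input=1 -> V=5
t=8: input=1 -> V=7
t=9: input=0 -> V=3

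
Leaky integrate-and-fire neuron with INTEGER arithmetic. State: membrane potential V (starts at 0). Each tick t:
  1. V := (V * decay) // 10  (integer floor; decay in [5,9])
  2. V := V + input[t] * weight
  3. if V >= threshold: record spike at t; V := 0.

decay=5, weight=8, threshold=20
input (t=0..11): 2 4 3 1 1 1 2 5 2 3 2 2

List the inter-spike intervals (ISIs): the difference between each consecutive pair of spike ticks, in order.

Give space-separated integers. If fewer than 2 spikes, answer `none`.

Answer: 1 4 1 2 2

Derivation:
t=0: input=2 -> V=16
t=1: input=4 -> V=0 FIRE
t=2: input=3 -> V=0 FIRE
t=3: input=1 -> V=8
t=4: input=1 -> V=12
t=5: input=1 -> V=14
t=6: input=2 -> V=0 FIRE
t=7: input=5 -> V=0 FIRE
t=8: input=2 -> V=16
t=9: input=3 -> V=0 FIRE
t=10: input=2 -> V=16
t=11: input=2 -> V=0 FIRE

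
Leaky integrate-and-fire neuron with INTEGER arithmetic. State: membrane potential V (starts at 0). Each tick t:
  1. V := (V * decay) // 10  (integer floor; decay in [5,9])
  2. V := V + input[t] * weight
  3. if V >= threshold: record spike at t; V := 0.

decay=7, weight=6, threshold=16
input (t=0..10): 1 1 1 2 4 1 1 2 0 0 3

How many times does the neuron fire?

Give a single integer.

Answer: 4

Derivation:
t=0: input=1 -> V=6
t=1: input=1 -> V=10
t=2: input=1 -> V=13
t=3: input=2 -> V=0 FIRE
t=4: input=4 -> V=0 FIRE
t=5: input=1 -> V=6
t=6: input=1 -> V=10
t=7: input=2 -> V=0 FIRE
t=8: input=0 -> V=0
t=9: input=0 -> V=0
t=10: input=3 -> V=0 FIRE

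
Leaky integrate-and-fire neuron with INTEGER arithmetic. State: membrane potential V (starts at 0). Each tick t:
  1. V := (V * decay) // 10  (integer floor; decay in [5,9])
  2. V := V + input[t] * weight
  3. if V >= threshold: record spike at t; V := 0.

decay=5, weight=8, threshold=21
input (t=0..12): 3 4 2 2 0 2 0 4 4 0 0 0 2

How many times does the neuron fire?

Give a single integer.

t=0: input=3 -> V=0 FIRE
t=1: input=4 -> V=0 FIRE
t=2: input=2 -> V=16
t=3: input=2 -> V=0 FIRE
t=4: input=0 -> V=0
t=5: input=2 -> V=16
t=6: input=0 -> V=8
t=7: input=4 -> V=0 FIRE
t=8: input=4 -> V=0 FIRE
t=9: input=0 -> V=0
t=10: input=0 -> V=0
t=11: input=0 -> V=0
t=12: input=2 -> V=16

Answer: 5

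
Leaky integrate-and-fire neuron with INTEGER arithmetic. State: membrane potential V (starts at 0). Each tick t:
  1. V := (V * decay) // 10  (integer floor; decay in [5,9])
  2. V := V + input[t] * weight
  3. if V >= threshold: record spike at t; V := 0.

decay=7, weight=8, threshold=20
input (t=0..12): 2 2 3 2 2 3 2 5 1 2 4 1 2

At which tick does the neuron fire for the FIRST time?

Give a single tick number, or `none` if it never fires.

Answer: 1

Derivation:
t=0: input=2 -> V=16
t=1: input=2 -> V=0 FIRE
t=2: input=3 -> V=0 FIRE
t=3: input=2 -> V=16
t=4: input=2 -> V=0 FIRE
t=5: input=3 -> V=0 FIRE
t=6: input=2 -> V=16
t=7: input=5 -> V=0 FIRE
t=8: input=1 -> V=8
t=9: input=2 -> V=0 FIRE
t=10: input=4 -> V=0 FIRE
t=11: input=1 -> V=8
t=12: input=2 -> V=0 FIRE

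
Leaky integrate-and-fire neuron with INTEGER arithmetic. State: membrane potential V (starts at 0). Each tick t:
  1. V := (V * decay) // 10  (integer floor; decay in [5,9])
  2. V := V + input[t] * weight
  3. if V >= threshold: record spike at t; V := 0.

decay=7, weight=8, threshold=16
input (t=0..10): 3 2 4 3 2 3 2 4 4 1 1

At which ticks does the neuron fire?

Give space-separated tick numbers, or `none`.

t=0: input=3 -> V=0 FIRE
t=1: input=2 -> V=0 FIRE
t=2: input=4 -> V=0 FIRE
t=3: input=3 -> V=0 FIRE
t=4: input=2 -> V=0 FIRE
t=5: input=3 -> V=0 FIRE
t=6: input=2 -> V=0 FIRE
t=7: input=4 -> V=0 FIRE
t=8: input=4 -> V=0 FIRE
t=9: input=1 -> V=8
t=10: input=1 -> V=13

Answer: 0 1 2 3 4 5 6 7 8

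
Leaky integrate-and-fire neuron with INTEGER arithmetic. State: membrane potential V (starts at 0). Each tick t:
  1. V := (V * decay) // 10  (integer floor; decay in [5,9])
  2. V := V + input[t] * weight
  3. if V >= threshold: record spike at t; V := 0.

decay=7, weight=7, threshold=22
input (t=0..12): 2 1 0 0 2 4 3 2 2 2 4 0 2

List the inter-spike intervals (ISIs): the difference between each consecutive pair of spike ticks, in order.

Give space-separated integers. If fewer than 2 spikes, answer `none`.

Answer: 2 2 1

Derivation:
t=0: input=2 -> V=14
t=1: input=1 -> V=16
t=2: input=0 -> V=11
t=3: input=0 -> V=7
t=4: input=2 -> V=18
t=5: input=4 -> V=0 FIRE
t=6: input=3 -> V=21
t=7: input=2 -> V=0 FIRE
t=8: input=2 -> V=14
t=9: input=2 -> V=0 FIRE
t=10: input=4 -> V=0 FIRE
t=11: input=0 -> V=0
t=12: input=2 -> V=14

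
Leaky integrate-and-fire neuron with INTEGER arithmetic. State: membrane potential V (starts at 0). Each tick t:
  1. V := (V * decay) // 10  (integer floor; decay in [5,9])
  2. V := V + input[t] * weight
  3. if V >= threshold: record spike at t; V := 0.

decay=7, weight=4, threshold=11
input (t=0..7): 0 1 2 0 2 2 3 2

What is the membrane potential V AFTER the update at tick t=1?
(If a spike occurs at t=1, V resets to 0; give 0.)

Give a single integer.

Answer: 4

Derivation:
t=0: input=0 -> V=0
t=1: input=1 -> V=4
t=2: input=2 -> V=10
t=3: input=0 -> V=7
t=4: input=2 -> V=0 FIRE
t=5: input=2 -> V=8
t=6: input=3 -> V=0 FIRE
t=7: input=2 -> V=8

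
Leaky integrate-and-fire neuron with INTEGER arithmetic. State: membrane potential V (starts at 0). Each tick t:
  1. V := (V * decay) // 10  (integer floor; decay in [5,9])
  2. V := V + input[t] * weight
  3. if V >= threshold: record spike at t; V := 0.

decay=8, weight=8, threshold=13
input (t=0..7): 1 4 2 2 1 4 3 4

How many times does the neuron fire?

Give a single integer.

Answer: 6

Derivation:
t=0: input=1 -> V=8
t=1: input=4 -> V=0 FIRE
t=2: input=2 -> V=0 FIRE
t=3: input=2 -> V=0 FIRE
t=4: input=1 -> V=8
t=5: input=4 -> V=0 FIRE
t=6: input=3 -> V=0 FIRE
t=7: input=4 -> V=0 FIRE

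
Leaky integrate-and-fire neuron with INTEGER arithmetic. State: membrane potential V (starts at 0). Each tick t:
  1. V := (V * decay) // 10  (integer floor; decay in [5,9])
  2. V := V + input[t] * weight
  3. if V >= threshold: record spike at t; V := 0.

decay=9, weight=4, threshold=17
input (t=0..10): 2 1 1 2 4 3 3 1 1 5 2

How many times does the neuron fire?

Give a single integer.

t=0: input=2 -> V=8
t=1: input=1 -> V=11
t=2: input=1 -> V=13
t=3: input=2 -> V=0 FIRE
t=4: input=4 -> V=16
t=5: input=3 -> V=0 FIRE
t=6: input=3 -> V=12
t=7: input=1 -> V=14
t=8: input=1 -> V=16
t=9: input=5 -> V=0 FIRE
t=10: input=2 -> V=8

Answer: 3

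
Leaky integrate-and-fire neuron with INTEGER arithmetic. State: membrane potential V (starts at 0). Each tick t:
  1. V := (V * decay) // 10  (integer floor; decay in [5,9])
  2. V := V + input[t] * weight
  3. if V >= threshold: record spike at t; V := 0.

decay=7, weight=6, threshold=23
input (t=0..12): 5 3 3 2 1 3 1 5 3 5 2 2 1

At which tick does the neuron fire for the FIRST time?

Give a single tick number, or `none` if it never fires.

Answer: 0

Derivation:
t=0: input=5 -> V=0 FIRE
t=1: input=3 -> V=18
t=2: input=3 -> V=0 FIRE
t=3: input=2 -> V=12
t=4: input=1 -> V=14
t=5: input=3 -> V=0 FIRE
t=6: input=1 -> V=6
t=7: input=5 -> V=0 FIRE
t=8: input=3 -> V=18
t=9: input=5 -> V=0 FIRE
t=10: input=2 -> V=12
t=11: input=2 -> V=20
t=12: input=1 -> V=20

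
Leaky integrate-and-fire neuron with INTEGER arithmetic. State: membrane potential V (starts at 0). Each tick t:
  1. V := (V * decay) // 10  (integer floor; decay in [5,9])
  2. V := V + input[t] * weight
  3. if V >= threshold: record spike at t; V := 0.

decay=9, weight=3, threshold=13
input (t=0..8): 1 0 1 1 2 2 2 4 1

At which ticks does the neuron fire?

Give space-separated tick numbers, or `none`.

t=0: input=1 -> V=3
t=1: input=0 -> V=2
t=2: input=1 -> V=4
t=3: input=1 -> V=6
t=4: input=2 -> V=11
t=5: input=2 -> V=0 FIRE
t=6: input=2 -> V=6
t=7: input=4 -> V=0 FIRE
t=8: input=1 -> V=3

Answer: 5 7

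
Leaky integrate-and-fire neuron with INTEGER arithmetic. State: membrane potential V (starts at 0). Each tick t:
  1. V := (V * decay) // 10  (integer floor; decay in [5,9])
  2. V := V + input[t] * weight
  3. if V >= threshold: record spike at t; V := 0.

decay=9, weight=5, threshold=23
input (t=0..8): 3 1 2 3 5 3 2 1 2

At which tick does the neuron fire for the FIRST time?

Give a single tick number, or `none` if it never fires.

t=0: input=3 -> V=15
t=1: input=1 -> V=18
t=2: input=2 -> V=0 FIRE
t=3: input=3 -> V=15
t=4: input=5 -> V=0 FIRE
t=5: input=3 -> V=15
t=6: input=2 -> V=0 FIRE
t=7: input=1 -> V=5
t=8: input=2 -> V=14

Answer: 2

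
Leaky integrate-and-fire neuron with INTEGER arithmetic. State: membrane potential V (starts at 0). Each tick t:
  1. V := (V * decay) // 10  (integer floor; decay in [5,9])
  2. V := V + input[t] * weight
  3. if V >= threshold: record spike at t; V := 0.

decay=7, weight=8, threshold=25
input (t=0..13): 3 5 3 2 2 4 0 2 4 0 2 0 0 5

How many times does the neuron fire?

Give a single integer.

Answer: 5

Derivation:
t=0: input=3 -> V=24
t=1: input=5 -> V=0 FIRE
t=2: input=3 -> V=24
t=3: input=2 -> V=0 FIRE
t=4: input=2 -> V=16
t=5: input=4 -> V=0 FIRE
t=6: input=0 -> V=0
t=7: input=2 -> V=16
t=8: input=4 -> V=0 FIRE
t=9: input=0 -> V=0
t=10: input=2 -> V=16
t=11: input=0 -> V=11
t=12: input=0 -> V=7
t=13: input=5 -> V=0 FIRE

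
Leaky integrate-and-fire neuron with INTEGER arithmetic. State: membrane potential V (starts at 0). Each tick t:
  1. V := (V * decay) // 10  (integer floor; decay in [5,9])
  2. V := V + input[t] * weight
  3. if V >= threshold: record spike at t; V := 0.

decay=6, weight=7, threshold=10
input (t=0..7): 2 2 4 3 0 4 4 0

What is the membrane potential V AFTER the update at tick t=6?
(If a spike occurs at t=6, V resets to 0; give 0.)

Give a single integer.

t=0: input=2 -> V=0 FIRE
t=1: input=2 -> V=0 FIRE
t=2: input=4 -> V=0 FIRE
t=3: input=3 -> V=0 FIRE
t=4: input=0 -> V=0
t=5: input=4 -> V=0 FIRE
t=6: input=4 -> V=0 FIRE
t=7: input=0 -> V=0

Answer: 0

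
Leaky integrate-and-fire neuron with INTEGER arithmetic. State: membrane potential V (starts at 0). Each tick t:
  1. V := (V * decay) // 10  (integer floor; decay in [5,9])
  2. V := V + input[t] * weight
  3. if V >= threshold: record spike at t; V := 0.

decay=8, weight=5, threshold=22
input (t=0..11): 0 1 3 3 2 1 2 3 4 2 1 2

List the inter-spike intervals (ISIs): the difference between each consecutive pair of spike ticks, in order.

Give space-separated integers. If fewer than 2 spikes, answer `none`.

t=0: input=0 -> V=0
t=1: input=1 -> V=5
t=2: input=3 -> V=19
t=3: input=3 -> V=0 FIRE
t=4: input=2 -> V=10
t=5: input=1 -> V=13
t=6: input=2 -> V=20
t=7: input=3 -> V=0 FIRE
t=8: input=4 -> V=20
t=9: input=2 -> V=0 FIRE
t=10: input=1 -> V=5
t=11: input=2 -> V=14

Answer: 4 2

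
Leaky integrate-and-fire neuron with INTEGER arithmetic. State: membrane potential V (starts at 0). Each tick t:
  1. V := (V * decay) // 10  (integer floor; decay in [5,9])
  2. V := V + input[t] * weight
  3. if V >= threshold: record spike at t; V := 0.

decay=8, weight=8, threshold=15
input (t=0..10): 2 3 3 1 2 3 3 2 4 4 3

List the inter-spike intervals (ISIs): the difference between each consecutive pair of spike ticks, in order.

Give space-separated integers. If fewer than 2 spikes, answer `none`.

t=0: input=2 -> V=0 FIRE
t=1: input=3 -> V=0 FIRE
t=2: input=3 -> V=0 FIRE
t=3: input=1 -> V=8
t=4: input=2 -> V=0 FIRE
t=5: input=3 -> V=0 FIRE
t=6: input=3 -> V=0 FIRE
t=7: input=2 -> V=0 FIRE
t=8: input=4 -> V=0 FIRE
t=9: input=4 -> V=0 FIRE
t=10: input=3 -> V=0 FIRE

Answer: 1 1 2 1 1 1 1 1 1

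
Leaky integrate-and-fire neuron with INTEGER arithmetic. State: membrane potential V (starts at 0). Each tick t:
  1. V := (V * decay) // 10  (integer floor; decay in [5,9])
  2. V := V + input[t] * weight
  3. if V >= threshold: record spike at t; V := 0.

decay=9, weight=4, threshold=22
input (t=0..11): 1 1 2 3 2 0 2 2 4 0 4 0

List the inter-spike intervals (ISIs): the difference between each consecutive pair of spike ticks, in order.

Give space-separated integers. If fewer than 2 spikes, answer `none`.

t=0: input=1 -> V=4
t=1: input=1 -> V=7
t=2: input=2 -> V=14
t=3: input=3 -> V=0 FIRE
t=4: input=2 -> V=8
t=5: input=0 -> V=7
t=6: input=2 -> V=14
t=7: input=2 -> V=20
t=8: input=4 -> V=0 FIRE
t=9: input=0 -> V=0
t=10: input=4 -> V=16
t=11: input=0 -> V=14

Answer: 5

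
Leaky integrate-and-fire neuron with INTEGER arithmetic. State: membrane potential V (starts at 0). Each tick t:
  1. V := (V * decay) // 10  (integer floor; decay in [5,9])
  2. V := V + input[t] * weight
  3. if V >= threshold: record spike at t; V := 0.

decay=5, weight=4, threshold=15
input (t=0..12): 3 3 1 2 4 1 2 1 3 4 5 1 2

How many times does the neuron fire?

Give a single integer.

Answer: 5

Derivation:
t=0: input=3 -> V=12
t=1: input=3 -> V=0 FIRE
t=2: input=1 -> V=4
t=3: input=2 -> V=10
t=4: input=4 -> V=0 FIRE
t=5: input=1 -> V=4
t=6: input=2 -> V=10
t=7: input=1 -> V=9
t=8: input=3 -> V=0 FIRE
t=9: input=4 -> V=0 FIRE
t=10: input=5 -> V=0 FIRE
t=11: input=1 -> V=4
t=12: input=2 -> V=10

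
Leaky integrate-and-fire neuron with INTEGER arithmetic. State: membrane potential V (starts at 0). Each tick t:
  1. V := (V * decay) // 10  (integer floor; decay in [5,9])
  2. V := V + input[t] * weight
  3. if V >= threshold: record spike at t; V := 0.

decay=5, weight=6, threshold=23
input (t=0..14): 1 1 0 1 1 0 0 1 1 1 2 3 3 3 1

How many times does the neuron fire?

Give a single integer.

Answer: 2

Derivation:
t=0: input=1 -> V=6
t=1: input=1 -> V=9
t=2: input=0 -> V=4
t=3: input=1 -> V=8
t=4: input=1 -> V=10
t=5: input=0 -> V=5
t=6: input=0 -> V=2
t=7: input=1 -> V=7
t=8: input=1 -> V=9
t=9: input=1 -> V=10
t=10: input=2 -> V=17
t=11: input=3 -> V=0 FIRE
t=12: input=3 -> V=18
t=13: input=3 -> V=0 FIRE
t=14: input=1 -> V=6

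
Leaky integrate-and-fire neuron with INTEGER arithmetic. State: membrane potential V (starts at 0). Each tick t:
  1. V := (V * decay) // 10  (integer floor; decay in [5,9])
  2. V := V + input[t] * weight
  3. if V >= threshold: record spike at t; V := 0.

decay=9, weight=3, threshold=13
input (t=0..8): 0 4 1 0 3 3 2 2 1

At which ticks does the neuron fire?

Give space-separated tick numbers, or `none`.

Answer: 2 5

Derivation:
t=0: input=0 -> V=0
t=1: input=4 -> V=12
t=2: input=1 -> V=0 FIRE
t=3: input=0 -> V=0
t=4: input=3 -> V=9
t=5: input=3 -> V=0 FIRE
t=6: input=2 -> V=6
t=7: input=2 -> V=11
t=8: input=1 -> V=12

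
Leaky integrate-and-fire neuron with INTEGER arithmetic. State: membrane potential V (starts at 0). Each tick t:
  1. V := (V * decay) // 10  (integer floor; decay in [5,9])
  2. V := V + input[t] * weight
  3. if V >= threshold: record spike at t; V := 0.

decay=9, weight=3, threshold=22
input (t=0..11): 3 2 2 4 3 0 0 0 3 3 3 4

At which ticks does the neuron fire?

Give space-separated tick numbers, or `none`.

Answer: 3 10

Derivation:
t=0: input=3 -> V=9
t=1: input=2 -> V=14
t=2: input=2 -> V=18
t=3: input=4 -> V=0 FIRE
t=4: input=3 -> V=9
t=5: input=0 -> V=8
t=6: input=0 -> V=7
t=7: input=0 -> V=6
t=8: input=3 -> V=14
t=9: input=3 -> V=21
t=10: input=3 -> V=0 FIRE
t=11: input=4 -> V=12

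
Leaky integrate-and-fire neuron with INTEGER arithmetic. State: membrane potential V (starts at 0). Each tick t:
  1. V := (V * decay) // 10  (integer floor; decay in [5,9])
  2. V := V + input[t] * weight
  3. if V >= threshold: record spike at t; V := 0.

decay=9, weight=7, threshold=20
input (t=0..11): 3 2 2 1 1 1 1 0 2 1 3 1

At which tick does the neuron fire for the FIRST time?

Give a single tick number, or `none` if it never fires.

t=0: input=3 -> V=0 FIRE
t=1: input=2 -> V=14
t=2: input=2 -> V=0 FIRE
t=3: input=1 -> V=7
t=4: input=1 -> V=13
t=5: input=1 -> V=18
t=6: input=1 -> V=0 FIRE
t=7: input=0 -> V=0
t=8: input=2 -> V=14
t=9: input=1 -> V=19
t=10: input=3 -> V=0 FIRE
t=11: input=1 -> V=7

Answer: 0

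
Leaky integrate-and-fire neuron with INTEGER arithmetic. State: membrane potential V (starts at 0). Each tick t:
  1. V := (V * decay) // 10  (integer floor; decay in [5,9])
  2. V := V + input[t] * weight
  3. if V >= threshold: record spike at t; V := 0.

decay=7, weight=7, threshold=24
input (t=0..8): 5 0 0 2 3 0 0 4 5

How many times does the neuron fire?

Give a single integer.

Answer: 4

Derivation:
t=0: input=5 -> V=0 FIRE
t=1: input=0 -> V=0
t=2: input=0 -> V=0
t=3: input=2 -> V=14
t=4: input=3 -> V=0 FIRE
t=5: input=0 -> V=0
t=6: input=0 -> V=0
t=7: input=4 -> V=0 FIRE
t=8: input=5 -> V=0 FIRE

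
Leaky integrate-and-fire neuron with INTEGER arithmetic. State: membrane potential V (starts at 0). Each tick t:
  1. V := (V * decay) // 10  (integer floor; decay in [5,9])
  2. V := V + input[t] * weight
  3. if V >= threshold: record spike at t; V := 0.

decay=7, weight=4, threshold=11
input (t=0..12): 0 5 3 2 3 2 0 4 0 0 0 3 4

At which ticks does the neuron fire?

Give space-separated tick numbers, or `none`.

Answer: 1 2 4 7 11 12

Derivation:
t=0: input=0 -> V=0
t=1: input=5 -> V=0 FIRE
t=2: input=3 -> V=0 FIRE
t=3: input=2 -> V=8
t=4: input=3 -> V=0 FIRE
t=5: input=2 -> V=8
t=6: input=0 -> V=5
t=7: input=4 -> V=0 FIRE
t=8: input=0 -> V=0
t=9: input=0 -> V=0
t=10: input=0 -> V=0
t=11: input=3 -> V=0 FIRE
t=12: input=4 -> V=0 FIRE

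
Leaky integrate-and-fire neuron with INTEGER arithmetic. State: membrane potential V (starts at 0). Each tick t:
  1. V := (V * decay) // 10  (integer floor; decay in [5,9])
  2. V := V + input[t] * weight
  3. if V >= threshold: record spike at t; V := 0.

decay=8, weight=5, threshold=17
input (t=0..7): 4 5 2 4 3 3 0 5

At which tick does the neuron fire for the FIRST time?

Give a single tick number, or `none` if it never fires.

Answer: 0

Derivation:
t=0: input=4 -> V=0 FIRE
t=1: input=5 -> V=0 FIRE
t=2: input=2 -> V=10
t=3: input=4 -> V=0 FIRE
t=4: input=3 -> V=15
t=5: input=3 -> V=0 FIRE
t=6: input=0 -> V=0
t=7: input=5 -> V=0 FIRE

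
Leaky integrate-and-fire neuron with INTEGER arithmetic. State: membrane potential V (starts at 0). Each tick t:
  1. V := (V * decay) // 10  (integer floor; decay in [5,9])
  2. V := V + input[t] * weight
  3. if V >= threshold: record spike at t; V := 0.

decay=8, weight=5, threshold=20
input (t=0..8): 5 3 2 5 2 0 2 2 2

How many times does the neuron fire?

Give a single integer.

t=0: input=5 -> V=0 FIRE
t=1: input=3 -> V=15
t=2: input=2 -> V=0 FIRE
t=3: input=5 -> V=0 FIRE
t=4: input=2 -> V=10
t=5: input=0 -> V=8
t=6: input=2 -> V=16
t=7: input=2 -> V=0 FIRE
t=8: input=2 -> V=10

Answer: 4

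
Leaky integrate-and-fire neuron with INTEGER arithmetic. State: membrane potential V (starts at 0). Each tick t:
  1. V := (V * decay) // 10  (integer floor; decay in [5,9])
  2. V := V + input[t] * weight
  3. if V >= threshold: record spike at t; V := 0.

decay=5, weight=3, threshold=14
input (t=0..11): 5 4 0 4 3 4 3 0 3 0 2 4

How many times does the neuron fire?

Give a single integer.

t=0: input=5 -> V=0 FIRE
t=1: input=4 -> V=12
t=2: input=0 -> V=6
t=3: input=4 -> V=0 FIRE
t=4: input=3 -> V=9
t=5: input=4 -> V=0 FIRE
t=6: input=3 -> V=9
t=7: input=0 -> V=4
t=8: input=3 -> V=11
t=9: input=0 -> V=5
t=10: input=2 -> V=8
t=11: input=4 -> V=0 FIRE

Answer: 4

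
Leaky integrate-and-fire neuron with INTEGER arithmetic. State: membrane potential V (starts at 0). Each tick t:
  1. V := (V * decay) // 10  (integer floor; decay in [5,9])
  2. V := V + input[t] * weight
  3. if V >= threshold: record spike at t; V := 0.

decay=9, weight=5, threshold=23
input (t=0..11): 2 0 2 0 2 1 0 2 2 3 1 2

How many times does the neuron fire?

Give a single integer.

t=0: input=2 -> V=10
t=1: input=0 -> V=9
t=2: input=2 -> V=18
t=3: input=0 -> V=16
t=4: input=2 -> V=0 FIRE
t=5: input=1 -> V=5
t=6: input=0 -> V=4
t=7: input=2 -> V=13
t=8: input=2 -> V=21
t=9: input=3 -> V=0 FIRE
t=10: input=1 -> V=5
t=11: input=2 -> V=14

Answer: 2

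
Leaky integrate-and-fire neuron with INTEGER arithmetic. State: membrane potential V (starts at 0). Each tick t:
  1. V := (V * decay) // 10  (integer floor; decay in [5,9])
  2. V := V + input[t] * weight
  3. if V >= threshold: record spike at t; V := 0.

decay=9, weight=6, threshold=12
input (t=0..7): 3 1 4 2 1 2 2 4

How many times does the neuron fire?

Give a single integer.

t=0: input=3 -> V=0 FIRE
t=1: input=1 -> V=6
t=2: input=4 -> V=0 FIRE
t=3: input=2 -> V=0 FIRE
t=4: input=1 -> V=6
t=5: input=2 -> V=0 FIRE
t=6: input=2 -> V=0 FIRE
t=7: input=4 -> V=0 FIRE

Answer: 6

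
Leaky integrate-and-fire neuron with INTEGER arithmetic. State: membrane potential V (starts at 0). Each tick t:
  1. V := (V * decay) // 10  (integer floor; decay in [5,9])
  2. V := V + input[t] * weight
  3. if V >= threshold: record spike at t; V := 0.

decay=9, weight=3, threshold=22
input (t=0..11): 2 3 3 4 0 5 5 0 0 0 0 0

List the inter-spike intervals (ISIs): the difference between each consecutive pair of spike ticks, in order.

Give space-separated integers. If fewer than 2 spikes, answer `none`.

t=0: input=2 -> V=6
t=1: input=3 -> V=14
t=2: input=3 -> V=21
t=3: input=4 -> V=0 FIRE
t=4: input=0 -> V=0
t=5: input=5 -> V=15
t=6: input=5 -> V=0 FIRE
t=7: input=0 -> V=0
t=8: input=0 -> V=0
t=9: input=0 -> V=0
t=10: input=0 -> V=0
t=11: input=0 -> V=0

Answer: 3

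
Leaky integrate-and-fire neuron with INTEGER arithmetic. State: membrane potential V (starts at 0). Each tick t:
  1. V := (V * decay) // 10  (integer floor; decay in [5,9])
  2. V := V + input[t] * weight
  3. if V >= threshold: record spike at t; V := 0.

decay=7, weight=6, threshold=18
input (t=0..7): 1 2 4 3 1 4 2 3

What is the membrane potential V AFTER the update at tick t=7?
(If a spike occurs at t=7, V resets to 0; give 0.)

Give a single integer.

Answer: 0

Derivation:
t=0: input=1 -> V=6
t=1: input=2 -> V=16
t=2: input=4 -> V=0 FIRE
t=3: input=3 -> V=0 FIRE
t=4: input=1 -> V=6
t=5: input=4 -> V=0 FIRE
t=6: input=2 -> V=12
t=7: input=3 -> V=0 FIRE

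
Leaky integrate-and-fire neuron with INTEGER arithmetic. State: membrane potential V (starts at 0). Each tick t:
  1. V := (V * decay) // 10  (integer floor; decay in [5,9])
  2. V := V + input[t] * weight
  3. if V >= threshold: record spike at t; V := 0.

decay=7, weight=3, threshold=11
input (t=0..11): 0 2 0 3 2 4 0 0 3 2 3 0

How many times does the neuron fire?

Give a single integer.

Answer: 3

Derivation:
t=0: input=0 -> V=0
t=1: input=2 -> V=6
t=2: input=0 -> V=4
t=3: input=3 -> V=0 FIRE
t=4: input=2 -> V=6
t=5: input=4 -> V=0 FIRE
t=6: input=0 -> V=0
t=7: input=0 -> V=0
t=8: input=3 -> V=9
t=9: input=2 -> V=0 FIRE
t=10: input=3 -> V=9
t=11: input=0 -> V=6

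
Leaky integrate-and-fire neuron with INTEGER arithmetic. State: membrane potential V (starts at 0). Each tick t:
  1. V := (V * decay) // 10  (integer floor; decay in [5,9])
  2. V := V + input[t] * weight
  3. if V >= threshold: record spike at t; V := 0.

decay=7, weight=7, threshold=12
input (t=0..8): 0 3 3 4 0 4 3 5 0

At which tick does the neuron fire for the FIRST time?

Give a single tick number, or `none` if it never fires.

t=0: input=0 -> V=0
t=1: input=3 -> V=0 FIRE
t=2: input=3 -> V=0 FIRE
t=3: input=4 -> V=0 FIRE
t=4: input=0 -> V=0
t=5: input=4 -> V=0 FIRE
t=6: input=3 -> V=0 FIRE
t=7: input=5 -> V=0 FIRE
t=8: input=0 -> V=0

Answer: 1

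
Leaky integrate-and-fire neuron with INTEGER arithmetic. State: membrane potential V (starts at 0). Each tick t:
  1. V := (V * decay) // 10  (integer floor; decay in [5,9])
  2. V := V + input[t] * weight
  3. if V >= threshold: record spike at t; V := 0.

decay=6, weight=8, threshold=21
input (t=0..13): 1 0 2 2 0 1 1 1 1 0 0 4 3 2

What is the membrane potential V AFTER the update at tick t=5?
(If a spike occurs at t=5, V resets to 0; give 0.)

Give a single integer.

t=0: input=1 -> V=8
t=1: input=0 -> V=4
t=2: input=2 -> V=18
t=3: input=2 -> V=0 FIRE
t=4: input=0 -> V=0
t=5: input=1 -> V=8
t=6: input=1 -> V=12
t=7: input=1 -> V=15
t=8: input=1 -> V=17
t=9: input=0 -> V=10
t=10: input=0 -> V=6
t=11: input=4 -> V=0 FIRE
t=12: input=3 -> V=0 FIRE
t=13: input=2 -> V=16

Answer: 8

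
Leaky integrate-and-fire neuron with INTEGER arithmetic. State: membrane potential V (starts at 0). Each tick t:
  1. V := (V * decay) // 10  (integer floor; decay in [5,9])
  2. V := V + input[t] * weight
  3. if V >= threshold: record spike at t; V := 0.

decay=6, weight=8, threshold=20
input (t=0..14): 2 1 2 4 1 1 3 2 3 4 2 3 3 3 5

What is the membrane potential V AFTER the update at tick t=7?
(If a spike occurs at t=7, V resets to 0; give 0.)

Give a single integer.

t=0: input=2 -> V=16
t=1: input=1 -> V=17
t=2: input=2 -> V=0 FIRE
t=3: input=4 -> V=0 FIRE
t=4: input=1 -> V=8
t=5: input=1 -> V=12
t=6: input=3 -> V=0 FIRE
t=7: input=2 -> V=16
t=8: input=3 -> V=0 FIRE
t=9: input=4 -> V=0 FIRE
t=10: input=2 -> V=16
t=11: input=3 -> V=0 FIRE
t=12: input=3 -> V=0 FIRE
t=13: input=3 -> V=0 FIRE
t=14: input=5 -> V=0 FIRE

Answer: 16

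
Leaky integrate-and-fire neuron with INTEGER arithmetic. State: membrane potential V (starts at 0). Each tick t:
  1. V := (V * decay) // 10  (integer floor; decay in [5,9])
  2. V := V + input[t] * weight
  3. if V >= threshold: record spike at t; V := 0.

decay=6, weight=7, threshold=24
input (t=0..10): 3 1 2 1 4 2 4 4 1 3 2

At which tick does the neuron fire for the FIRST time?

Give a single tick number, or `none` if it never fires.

t=0: input=3 -> V=21
t=1: input=1 -> V=19
t=2: input=2 -> V=0 FIRE
t=3: input=1 -> V=7
t=4: input=4 -> V=0 FIRE
t=5: input=2 -> V=14
t=6: input=4 -> V=0 FIRE
t=7: input=4 -> V=0 FIRE
t=8: input=1 -> V=7
t=9: input=3 -> V=0 FIRE
t=10: input=2 -> V=14

Answer: 2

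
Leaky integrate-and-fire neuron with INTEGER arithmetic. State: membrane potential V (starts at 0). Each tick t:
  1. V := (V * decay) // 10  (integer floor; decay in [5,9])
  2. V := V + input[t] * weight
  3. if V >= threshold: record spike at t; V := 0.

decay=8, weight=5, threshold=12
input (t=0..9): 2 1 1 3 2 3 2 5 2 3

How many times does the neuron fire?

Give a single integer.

t=0: input=2 -> V=10
t=1: input=1 -> V=0 FIRE
t=2: input=1 -> V=5
t=3: input=3 -> V=0 FIRE
t=4: input=2 -> V=10
t=5: input=3 -> V=0 FIRE
t=6: input=2 -> V=10
t=7: input=5 -> V=0 FIRE
t=8: input=2 -> V=10
t=9: input=3 -> V=0 FIRE

Answer: 5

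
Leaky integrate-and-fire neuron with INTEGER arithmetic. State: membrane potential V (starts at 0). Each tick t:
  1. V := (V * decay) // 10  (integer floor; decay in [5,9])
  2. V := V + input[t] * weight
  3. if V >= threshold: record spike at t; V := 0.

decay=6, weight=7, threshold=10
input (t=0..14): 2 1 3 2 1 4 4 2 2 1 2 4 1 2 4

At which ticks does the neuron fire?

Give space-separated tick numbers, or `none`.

t=0: input=2 -> V=0 FIRE
t=1: input=1 -> V=7
t=2: input=3 -> V=0 FIRE
t=3: input=2 -> V=0 FIRE
t=4: input=1 -> V=7
t=5: input=4 -> V=0 FIRE
t=6: input=4 -> V=0 FIRE
t=7: input=2 -> V=0 FIRE
t=8: input=2 -> V=0 FIRE
t=9: input=1 -> V=7
t=10: input=2 -> V=0 FIRE
t=11: input=4 -> V=0 FIRE
t=12: input=1 -> V=7
t=13: input=2 -> V=0 FIRE
t=14: input=4 -> V=0 FIRE

Answer: 0 2 3 5 6 7 8 10 11 13 14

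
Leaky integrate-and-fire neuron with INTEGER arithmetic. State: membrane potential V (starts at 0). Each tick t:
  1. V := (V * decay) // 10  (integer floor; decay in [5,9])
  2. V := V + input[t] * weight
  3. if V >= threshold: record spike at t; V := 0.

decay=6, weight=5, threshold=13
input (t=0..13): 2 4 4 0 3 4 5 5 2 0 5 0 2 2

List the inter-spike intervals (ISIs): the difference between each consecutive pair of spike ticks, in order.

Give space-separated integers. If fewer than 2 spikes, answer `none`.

t=0: input=2 -> V=10
t=1: input=4 -> V=0 FIRE
t=2: input=4 -> V=0 FIRE
t=3: input=0 -> V=0
t=4: input=3 -> V=0 FIRE
t=5: input=4 -> V=0 FIRE
t=6: input=5 -> V=0 FIRE
t=7: input=5 -> V=0 FIRE
t=8: input=2 -> V=10
t=9: input=0 -> V=6
t=10: input=5 -> V=0 FIRE
t=11: input=0 -> V=0
t=12: input=2 -> V=10
t=13: input=2 -> V=0 FIRE

Answer: 1 2 1 1 1 3 3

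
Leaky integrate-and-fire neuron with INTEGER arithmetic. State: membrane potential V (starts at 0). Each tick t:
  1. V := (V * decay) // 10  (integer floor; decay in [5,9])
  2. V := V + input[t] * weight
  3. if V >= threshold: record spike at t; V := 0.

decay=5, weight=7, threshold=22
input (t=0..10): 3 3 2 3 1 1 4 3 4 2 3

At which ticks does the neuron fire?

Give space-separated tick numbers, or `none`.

Answer: 1 3 6 8 10

Derivation:
t=0: input=3 -> V=21
t=1: input=3 -> V=0 FIRE
t=2: input=2 -> V=14
t=3: input=3 -> V=0 FIRE
t=4: input=1 -> V=7
t=5: input=1 -> V=10
t=6: input=4 -> V=0 FIRE
t=7: input=3 -> V=21
t=8: input=4 -> V=0 FIRE
t=9: input=2 -> V=14
t=10: input=3 -> V=0 FIRE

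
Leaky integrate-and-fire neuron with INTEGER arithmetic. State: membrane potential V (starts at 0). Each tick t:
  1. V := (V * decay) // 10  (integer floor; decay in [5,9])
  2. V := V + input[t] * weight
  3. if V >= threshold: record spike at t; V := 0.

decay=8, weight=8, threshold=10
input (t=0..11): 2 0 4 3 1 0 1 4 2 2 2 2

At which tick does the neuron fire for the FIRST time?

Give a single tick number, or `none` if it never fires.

Answer: 0

Derivation:
t=0: input=2 -> V=0 FIRE
t=1: input=0 -> V=0
t=2: input=4 -> V=0 FIRE
t=3: input=3 -> V=0 FIRE
t=4: input=1 -> V=8
t=5: input=0 -> V=6
t=6: input=1 -> V=0 FIRE
t=7: input=4 -> V=0 FIRE
t=8: input=2 -> V=0 FIRE
t=9: input=2 -> V=0 FIRE
t=10: input=2 -> V=0 FIRE
t=11: input=2 -> V=0 FIRE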